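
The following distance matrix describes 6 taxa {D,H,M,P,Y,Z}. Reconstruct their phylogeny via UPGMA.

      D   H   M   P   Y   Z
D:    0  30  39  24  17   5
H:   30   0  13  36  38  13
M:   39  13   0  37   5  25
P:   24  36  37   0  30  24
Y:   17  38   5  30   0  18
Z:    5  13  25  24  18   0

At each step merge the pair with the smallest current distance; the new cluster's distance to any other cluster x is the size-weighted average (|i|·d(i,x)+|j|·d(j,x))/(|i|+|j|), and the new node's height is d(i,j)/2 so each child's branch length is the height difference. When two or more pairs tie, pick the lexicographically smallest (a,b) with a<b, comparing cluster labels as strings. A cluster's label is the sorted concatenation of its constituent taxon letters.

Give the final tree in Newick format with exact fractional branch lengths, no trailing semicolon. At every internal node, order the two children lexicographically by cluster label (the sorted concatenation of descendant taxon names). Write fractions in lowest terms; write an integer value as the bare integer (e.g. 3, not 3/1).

iteration 1: select D,Z (d=5); attach at lengths (5/2, 5/2); label the merged cluster DZ
  updated: d(DZ,H)=43/2, d(DZ,M)=32, d(DZ,P)=24, d(DZ,Y)=35/2
iteration 2: select M,Y (d=5); attach at lengths (5/2, 5/2); label the merged cluster MY
  updated: d(DZ,MY)=99/4, d(H,MY)=51/2, d(MY,P)=67/2
iteration 3: select DZ,H (d=43/2); attach at lengths (33/4, 43/4); label the merged cluster DHZ
  updated: d(DHZ,MY)=25, d(DHZ,P)=28
iteration 4: select DHZ,MY (d=25); attach at lengths (7/4, 10); label the merged cluster DHMYZ
  updated: d(DHMYZ,P)=151/5
iteration 5: select DHMYZ,P (d=151/5); attach at lengths (13/5, 151/10); label the merged cluster DHMPYZ
final tree: ((((D:5/2,Z:5/2):33/4,H:43/4):7/4,(M:5/2,Y:5/2):10):13/5,P:151/10)
total length: 1169/20

((((D:5/2,Z:5/2):33/4,H:43/4):7/4,(M:5/2,Y:5/2):10):13/5,P:151/10)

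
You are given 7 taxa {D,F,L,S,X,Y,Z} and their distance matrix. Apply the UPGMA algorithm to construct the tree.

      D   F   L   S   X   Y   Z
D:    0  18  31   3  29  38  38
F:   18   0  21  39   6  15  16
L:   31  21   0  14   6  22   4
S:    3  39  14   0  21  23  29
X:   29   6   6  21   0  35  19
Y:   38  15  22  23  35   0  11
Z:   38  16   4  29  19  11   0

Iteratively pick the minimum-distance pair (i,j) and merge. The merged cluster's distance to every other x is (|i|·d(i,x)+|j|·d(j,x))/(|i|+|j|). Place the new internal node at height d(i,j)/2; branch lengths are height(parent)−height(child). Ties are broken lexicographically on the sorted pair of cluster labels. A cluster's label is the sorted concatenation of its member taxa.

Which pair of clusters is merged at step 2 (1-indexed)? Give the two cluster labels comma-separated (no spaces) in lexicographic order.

L,Z

step 1: merge (D,S) at d=3; branch lengths D→3/2, S→3/2; new cluster DS
  updated: d(DS,F)=57/2, d(DS,L)=45/2, d(DS,X)=25, d(DS,Y)=61/2, d(DS,Z)=67/2
step 2: merge (L,Z) at d=4; branch lengths L→2, Z→2; new cluster LZ
  updated: d(DS,LZ)=28, d(F,LZ)=37/2, d(LZ,X)=25/2, d(LZ,Y)=33/2
step 3: merge (F,X) at d=6; branch lengths F→3, X→3; new cluster FX
  updated: d(DS,FX)=107/4, d(FX,LZ)=31/2, d(FX,Y)=25
step 4: merge (FX,LZ) at d=31/2; branch lengths FX→19/4, LZ→23/4; new cluster FLXZ
  updated: d(DS,FLXZ)=219/8, d(FLXZ,Y)=83/4
step 5: merge (FLXZ,Y) at d=83/4; branch lengths FLXZ→21/8, Y→83/8; new cluster FLXYZ
  updated: d(DS,FLXYZ)=28
step 6: merge (DS,FLXYZ) at d=28; branch lengths DS→25/2, FLXYZ→29/8; new cluster DFLSXYZ
final tree: ((D:3/2,S:3/2):25/2,(((F:3,X:3):19/4,(L:2,Z:2):23/4):21/8,Y:83/8):29/8)
total length: 421/8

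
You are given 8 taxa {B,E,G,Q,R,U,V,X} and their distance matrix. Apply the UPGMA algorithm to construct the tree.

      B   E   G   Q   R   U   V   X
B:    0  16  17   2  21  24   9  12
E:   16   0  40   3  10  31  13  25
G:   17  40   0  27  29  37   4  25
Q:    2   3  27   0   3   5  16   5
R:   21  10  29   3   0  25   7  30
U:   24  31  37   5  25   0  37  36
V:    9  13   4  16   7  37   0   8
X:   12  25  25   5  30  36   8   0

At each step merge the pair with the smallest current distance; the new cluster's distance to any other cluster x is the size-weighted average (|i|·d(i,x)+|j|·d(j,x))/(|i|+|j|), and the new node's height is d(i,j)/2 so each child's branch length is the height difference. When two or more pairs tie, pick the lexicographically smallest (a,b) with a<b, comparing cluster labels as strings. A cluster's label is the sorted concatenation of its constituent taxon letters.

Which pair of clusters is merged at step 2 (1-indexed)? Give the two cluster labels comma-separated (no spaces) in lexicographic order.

G,V

step 1: merge (B,Q) at d=2; branch lengths B→1, Q→1; new cluster BQ
  updated: d(BQ,E)=19/2, d(BQ,G)=22, d(BQ,R)=12, d(BQ,U)=29/2, d(BQ,V)=25/2, d(BQ,X)=17/2
step 2: merge (G,V) at d=4; branch lengths G→2, V→2; new cluster GV
  updated: d(BQ,GV)=69/4, d(E,GV)=53/2, d(GV,R)=18, d(GV,U)=37, d(GV,X)=33/2
step 3: merge (BQ,X) at d=17/2; branch lengths BQ→13/4, X→17/4; new cluster BQX
  updated: d(BQX,E)=44/3, d(BQX,GV)=17, d(BQX,R)=18, d(BQX,U)=65/3
step 4: merge (E,R) at d=10; branch lengths E→5, R→5; new cluster ER
  updated: d(BQX,ER)=49/3, d(ER,GV)=89/4, d(ER,U)=28
step 5: merge (BQX,ER) at d=49/3; branch lengths BQX→47/12, ER→19/6; new cluster BEQRX
  updated: d(BEQRX,GV)=191/10, d(BEQRX,U)=121/5
step 6: merge (BEQRX,GV) at d=191/10; branch lengths BEQRX→83/60, GV→151/20; new cluster BEGQRVX
  updated: d(BEGQRVX,U)=195/7
step 7: merge (BEGQRVX,U) at d=195/7; branch lengths BEGQRVX→613/140, U→195/14; new cluster BEGQRUVX
final tree: (((((B:1,Q:1):13/4,X:17/4):47/12,(E:5,R:5):19/6):83/60,(G:2,V:2):151/20):613/140,U:195/14)
total length: 12143/210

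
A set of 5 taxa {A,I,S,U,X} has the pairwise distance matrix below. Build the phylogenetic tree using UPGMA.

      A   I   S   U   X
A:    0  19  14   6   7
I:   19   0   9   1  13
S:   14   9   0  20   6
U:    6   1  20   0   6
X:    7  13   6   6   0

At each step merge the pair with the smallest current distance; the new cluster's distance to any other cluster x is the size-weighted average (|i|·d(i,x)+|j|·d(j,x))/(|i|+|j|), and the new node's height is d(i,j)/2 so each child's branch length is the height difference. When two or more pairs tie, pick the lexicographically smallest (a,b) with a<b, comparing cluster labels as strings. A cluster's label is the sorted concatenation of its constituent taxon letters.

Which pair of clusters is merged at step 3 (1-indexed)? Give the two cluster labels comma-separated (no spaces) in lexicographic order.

step 1: merge (I,U) at d=1; branch lengths I→1/2, U→1/2; new cluster IU
  updated: d(A,IU)=25/2, d(IU,S)=29/2, d(IU,X)=19/2
step 2: merge (S,X) at d=6; branch lengths S→3, X→3; new cluster SX
  updated: d(A,SX)=21/2, d(IU,SX)=12
step 3: merge (A,SX) at d=21/2; branch lengths A→21/4, SX→9/4; new cluster ASX
  updated: d(ASX,IU)=73/6
step 4: merge (ASX,IU) at d=73/6; branch lengths ASX→5/6, IU→67/12; new cluster AISUX
final tree: ((A:21/4,(S:3,X:3):9/4):5/6,(I:1/2,U:1/2):67/12)
total length: 251/12

A,SX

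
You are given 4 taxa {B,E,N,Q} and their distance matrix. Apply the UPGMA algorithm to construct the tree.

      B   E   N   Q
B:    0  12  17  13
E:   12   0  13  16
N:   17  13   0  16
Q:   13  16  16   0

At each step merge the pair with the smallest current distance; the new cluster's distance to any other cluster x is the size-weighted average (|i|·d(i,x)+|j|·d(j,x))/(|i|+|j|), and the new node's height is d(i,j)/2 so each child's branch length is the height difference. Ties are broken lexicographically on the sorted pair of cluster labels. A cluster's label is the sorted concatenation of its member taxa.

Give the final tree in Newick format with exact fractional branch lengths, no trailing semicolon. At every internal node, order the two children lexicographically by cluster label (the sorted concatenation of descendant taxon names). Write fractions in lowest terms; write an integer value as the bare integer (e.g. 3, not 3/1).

iteration 1: select B,E (d=12); attach at lengths (6, 6); label the merged cluster BE
  updated: d(BE,N)=15, d(BE,Q)=29/2
iteration 2: select BE,Q (d=29/2); attach at lengths (5/4, 29/4); label the merged cluster BEQ
  updated: d(BEQ,N)=46/3
iteration 3: select BEQ,N (d=46/3); attach at lengths (5/12, 23/3); label the merged cluster BENQ
final tree: (((B:6,E:6):5/4,Q:29/4):5/12,N:23/3)
total length: 343/12

(((B:6,E:6):5/4,Q:29/4):5/12,N:23/3)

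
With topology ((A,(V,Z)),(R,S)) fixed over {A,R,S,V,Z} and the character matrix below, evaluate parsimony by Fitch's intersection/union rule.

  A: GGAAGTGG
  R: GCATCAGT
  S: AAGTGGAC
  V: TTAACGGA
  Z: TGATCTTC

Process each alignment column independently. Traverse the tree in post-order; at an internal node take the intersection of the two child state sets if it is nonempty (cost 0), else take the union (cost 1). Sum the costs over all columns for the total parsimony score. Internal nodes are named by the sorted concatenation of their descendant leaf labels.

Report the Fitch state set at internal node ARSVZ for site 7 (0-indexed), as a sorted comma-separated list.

C

VZ@0: {T} ∩ {T} = {T} (intersection, +0)
AVZ@0: {G} ∪ {T} = {G,T} (union, +1)
RS@0: {G} ∪ {A} = {A,G} (union, +1)
ARSVZ@0: {G,T} ∩ {A,G} = {G} (intersection, +0)
VZ@1: {T} ∪ {G} = {G,T} (union, +1)
AVZ@1: {G} ∩ {G,T} = {G} (intersection, +0)
RS@1: {C} ∪ {A} = {A,C} (union, +1)
ARSVZ@1: {G} ∪ {A,C} = {A,C,G} (union, +1)
VZ@2: {A} ∩ {A} = {A} (intersection, +0)
AVZ@2: {A} ∩ {A} = {A} (intersection, +0)
RS@2: {A} ∪ {G} = {A,G} (union, +1)
ARSVZ@2: {A} ∩ {A,G} = {A} (intersection, +0)
VZ@3: {A} ∪ {T} = {A,T} (union, +1)
AVZ@3: {A} ∩ {A,T} = {A} (intersection, +0)
RS@3: {T} ∩ {T} = {T} (intersection, +0)
ARSVZ@3: {A} ∪ {T} = {A,T} (union, +1)
VZ@4: {C} ∩ {C} = {C} (intersection, +0)
AVZ@4: {G} ∪ {C} = {C,G} (union, +1)
RS@4: {C} ∪ {G} = {C,G} (union, +1)
ARSVZ@4: {C,G} ∩ {C,G} = {C,G} (intersection, +0)
VZ@5: {G} ∪ {T} = {G,T} (union, +1)
AVZ@5: {T} ∩ {G,T} = {T} (intersection, +0)
RS@5: {A} ∪ {G} = {A,G} (union, +1)
ARSVZ@5: {T} ∪ {A,G} = {A,G,T} (union, +1)
VZ@6: {G} ∪ {T} = {G,T} (union, +1)
AVZ@6: {G} ∩ {G,T} = {G} (intersection, +0)
RS@6: {G} ∪ {A} = {A,G} (union, +1)
ARSVZ@6: {G} ∩ {A,G} = {G} (intersection, +0)
VZ@7: {A} ∪ {C} = {A,C} (union, +1)
AVZ@7: {G} ∪ {A,C} = {A,C,G} (union, +1)
RS@7: {T} ∪ {C} = {C,T} (union, +1)
ARSVZ@7: {A,C,G} ∩ {C,T} = {C} (intersection, +0)
per-site changes: [2, 3, 1, 2, 2, 3, 2, 3]; total = 18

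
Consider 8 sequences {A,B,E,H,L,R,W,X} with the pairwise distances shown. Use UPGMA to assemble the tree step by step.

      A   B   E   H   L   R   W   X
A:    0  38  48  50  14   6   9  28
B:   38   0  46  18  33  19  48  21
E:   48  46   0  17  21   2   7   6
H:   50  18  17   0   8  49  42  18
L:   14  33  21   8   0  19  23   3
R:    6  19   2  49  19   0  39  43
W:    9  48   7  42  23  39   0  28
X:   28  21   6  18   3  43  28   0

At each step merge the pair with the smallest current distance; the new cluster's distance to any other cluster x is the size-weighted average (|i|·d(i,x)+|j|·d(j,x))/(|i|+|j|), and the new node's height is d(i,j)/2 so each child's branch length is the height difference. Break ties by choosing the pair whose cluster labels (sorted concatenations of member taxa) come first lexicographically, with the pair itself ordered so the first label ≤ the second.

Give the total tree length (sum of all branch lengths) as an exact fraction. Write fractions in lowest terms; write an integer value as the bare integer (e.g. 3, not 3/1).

1099/16

step 1: merge (E,R) at d=2; branch lengths E→1, R→1; new cluster ER
  updated: d(A,ER)=27, d(B,ER)=65/2, d(ER,H)=33, d(ER,L)=20, d(ER,W)=23, d(ER,X)=49/2
step 2: merge (L,X) at d=3; branch lengths L→3/2, X→3/2; new cluster LX
  updated: d(A,LX)=21, d(B,LX)=27, d(ER,LX)=89/4, d(H,LX)=13, d(LX,W)=51/2
step 3: merge (A,W) at d=9; branch lengths A→9/2, W→9/2; new cluster AW
  updated: d(AW,B)=43, d(AW,ER)=25, d(AW,H)=46, d(AW,LX)=93/4
step 4: merge (H,LX) at d=13; branch lengths H→13/2, LX→5; new cluster HLX
  updated: d(AW,HLX)=185/6, d(B,HLX)=24, d(ER,HLX)=155/6
step 5: merge (B,HLX) at d=24; branch lengths B→12, HLX→11/2; new cluster BHLX
  updated: d(AW,BHLX)=271/8, d(BHLX,ER)=55/2
step 6: merge (AW,ER) at d=25; branch lengths AW→8, ER→23/2; new cluster AERW
  updated: d(AERW,BHLX)=491/16
step 7: merge (AERW,BHLX) at d=491/16; branch lengths AERW→91/32, BHLX→107/32; new cluster ABEHLRWX
final tree: (((A:9/2,W:9/2):8,(E:1,R:1):23/2):91/32,(B:12,(H:13/2,(L:3/2,X:3/2):5):11/2):107/32)
total length: 1099/16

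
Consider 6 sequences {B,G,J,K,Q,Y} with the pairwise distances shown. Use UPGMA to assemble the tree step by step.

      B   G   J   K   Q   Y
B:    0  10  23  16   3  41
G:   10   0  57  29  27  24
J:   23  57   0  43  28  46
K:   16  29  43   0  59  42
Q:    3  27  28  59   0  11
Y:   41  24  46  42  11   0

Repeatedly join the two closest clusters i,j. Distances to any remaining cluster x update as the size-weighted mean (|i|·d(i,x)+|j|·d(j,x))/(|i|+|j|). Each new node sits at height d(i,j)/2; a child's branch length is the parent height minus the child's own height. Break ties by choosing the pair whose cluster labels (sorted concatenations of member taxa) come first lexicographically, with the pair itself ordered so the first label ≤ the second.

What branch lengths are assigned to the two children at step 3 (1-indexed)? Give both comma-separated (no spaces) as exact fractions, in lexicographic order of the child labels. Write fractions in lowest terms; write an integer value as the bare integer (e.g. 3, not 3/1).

1. join B+Q (d=3) ⇒ BQ; edges |B|=3/2, |Q|=3/2
  updated: d(BQ,G)=37/2, d(BQ,J)=51/2, d(BQ,K)=75/2, d(BQ,Y)=26
2. join BQ+G (d=37/2) ⇒ BGQ; edges |BQ|=31/4, |G|=37/4
  updated: d(BGQ,J)=36, d(BGQ,K)=104/3, d(BGQ,Y)=76/3
3. join BGQ+Y (d=76/3) ⇒ BGQY; edges |BGQ|=41/12, |Y|=38/3
  updated: d(BGQY,J)=77/2, d(BGQY,K)=73/2
4. join BGQY+K (d=73/2) ⇒ BGKQY; edges |BGQY|=67/12, |K|=73/4
  updated: d(BGKQY,J)=197/5
5. join BGKQY+J (d=197/5) ⇒ BGJKQY; edges |BGKQY|=29/20, |J|=197/10
final tree: (((((B:3/2,Q:3/2):31/4,G:37/4):41/12,Y:38/3):67/12,K:73/4):29/20,J:197/10)
total length: 1216/15

41/12,38/3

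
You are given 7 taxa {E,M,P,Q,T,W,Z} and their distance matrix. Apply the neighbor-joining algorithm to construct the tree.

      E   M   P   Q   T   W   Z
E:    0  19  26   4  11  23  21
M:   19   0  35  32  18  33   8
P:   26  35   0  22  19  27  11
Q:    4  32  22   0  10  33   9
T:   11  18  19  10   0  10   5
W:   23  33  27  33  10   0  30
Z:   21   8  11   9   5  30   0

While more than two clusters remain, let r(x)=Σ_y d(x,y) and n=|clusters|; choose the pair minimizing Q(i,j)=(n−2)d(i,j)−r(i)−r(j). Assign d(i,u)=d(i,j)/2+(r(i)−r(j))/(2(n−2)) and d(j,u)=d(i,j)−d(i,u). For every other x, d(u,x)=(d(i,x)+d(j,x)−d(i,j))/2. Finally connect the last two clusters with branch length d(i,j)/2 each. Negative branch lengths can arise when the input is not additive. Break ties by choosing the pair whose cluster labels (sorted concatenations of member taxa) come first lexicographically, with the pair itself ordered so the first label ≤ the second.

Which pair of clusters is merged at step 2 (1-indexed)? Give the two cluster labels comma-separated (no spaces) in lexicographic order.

1. join E+Q (d=4, Q=-194) ⇒ EQ; edges |E|=7/5, |Q|=13/5
  updated: d(EQ,M)=47/2, d(EQ,P)=22, d(EQ,T)=17/2, d(EQ,W)=26, d(EQ,Z)=13
2. join M+Z (d=8, Q=-305/2) ⇒ MZ; edges |M|=165/16, |Z|=-37/16
  updated: d(EQ,MZ)=57/4, d(MZ,P)=19, d(MZ,T)=15/2, d(MZ,W)=55/2
3. join T+W (d=10, Q=-211/2) ⇒ TW; edges |T|=-31/12, |W|=151/12
  updated: d(EQ,TW)=49/4, d(MZ,TW)=25/2, d(P,TW)=18
4. join EQ+TW (d=49/4, Q=-267/4) ⇒ EQTW; edges |EQ|=121/16, |TW|=75/16
  updated: d(EQTW,MZ)=29/4, d(EQTW,P)=111/8
5. join EQTW+MZ (d=29/4, Q=-321/8) ⇒ EMQTWZ; edges |EQTW|=17/16, |MZ|=99/16
  updated: d(EMQTWZ,P)=205/16
6. join EMQTWZ+P (d=205/16) ⇒ EMPQTWZ; edges |EMQTWZ|=205/32, |P|=205/32
final tree: ((((E:7/5,Q:13/5):121/16,(T:-31/12,W:151/12):75/16):17/16,(M:165/16,Z:-37/16):99/16):205/32,P:205/32)
total length: 869/16

M,Z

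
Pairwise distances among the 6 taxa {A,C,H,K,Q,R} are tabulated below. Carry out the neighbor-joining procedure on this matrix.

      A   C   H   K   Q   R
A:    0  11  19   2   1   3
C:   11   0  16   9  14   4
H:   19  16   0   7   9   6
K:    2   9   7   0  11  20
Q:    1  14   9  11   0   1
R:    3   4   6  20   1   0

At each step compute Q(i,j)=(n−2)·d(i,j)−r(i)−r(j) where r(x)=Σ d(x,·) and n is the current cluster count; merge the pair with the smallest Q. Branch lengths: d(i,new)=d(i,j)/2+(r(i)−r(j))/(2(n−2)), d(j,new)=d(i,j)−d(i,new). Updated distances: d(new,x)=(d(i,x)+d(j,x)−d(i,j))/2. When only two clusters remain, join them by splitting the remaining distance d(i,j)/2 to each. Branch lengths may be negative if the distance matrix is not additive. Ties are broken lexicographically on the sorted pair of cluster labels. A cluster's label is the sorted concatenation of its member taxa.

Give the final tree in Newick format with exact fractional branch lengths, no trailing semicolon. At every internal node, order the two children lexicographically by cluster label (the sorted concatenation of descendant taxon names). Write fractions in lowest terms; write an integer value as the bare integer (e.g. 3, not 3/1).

(((A:1/2,Q:1/2):15/8,(C:65/12,R:-17/12):23/8):35/16,(H:9/2,K:5/2):35/16)

iteration 1: select H,K (d=7, Q=-78); attach at lengths (9/2, 5/2); label the merged cluster HK
  updated: d(A,HK)=7, d(C,HK)=9, d(HK,Q)=13/2, d(HK,R)=19/2
iteration 2: select C,R (d=4, Q=-87/2); attach at lengths (65/12, -17/12); label the merged cluster CR
  updated: d(A,CR)=5, d(CR,HK)=29/4, d(CR,Q)=11/2
iteration 3: select A,Q (d=1, Q=-24); attach at lengths (1/2, 1/2); label the merged cluster AQ
  updated: d(AQ,CR)=19/4, d(AQ,HK)=25/4
iteration 4: select AQ,CR (d=19/4, Q=-73/4); attach at lengths (15/8, 23/8); label the merged cluster ACQR
  updated: d(ACQR,HK)=35/8
iteration 5: select ACQR,HK (d=35/8); attach at lengths (35/16, 35/16); label the merged cluster ACHKQR
final tree: (((A:1/2,Q:1/2):15/8,(C:65/12,R:-17/12):23/8):35/16,(H:9/2,K:5/2):35/16)
total length: 169/8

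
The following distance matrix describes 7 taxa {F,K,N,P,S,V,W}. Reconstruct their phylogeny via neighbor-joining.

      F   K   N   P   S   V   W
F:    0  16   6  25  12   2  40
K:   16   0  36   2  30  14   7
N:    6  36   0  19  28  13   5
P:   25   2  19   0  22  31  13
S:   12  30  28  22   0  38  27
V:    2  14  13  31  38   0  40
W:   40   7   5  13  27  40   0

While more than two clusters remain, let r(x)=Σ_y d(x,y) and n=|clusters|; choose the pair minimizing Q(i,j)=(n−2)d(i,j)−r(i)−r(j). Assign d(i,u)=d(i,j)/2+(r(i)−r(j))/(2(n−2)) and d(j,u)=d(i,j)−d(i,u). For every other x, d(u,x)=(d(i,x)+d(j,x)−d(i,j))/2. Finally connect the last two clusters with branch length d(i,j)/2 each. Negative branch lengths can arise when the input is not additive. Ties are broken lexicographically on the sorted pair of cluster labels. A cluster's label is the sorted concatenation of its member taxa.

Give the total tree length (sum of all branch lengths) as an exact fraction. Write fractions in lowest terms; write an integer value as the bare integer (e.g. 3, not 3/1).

step 1: merge (F,V) at d=2, Q=-229; branch lengths F→-27/10, V→47/10; new cluster FV
  updated: d(FV,K)=14, d(FV,N)=17/2, d(FV,P)=27, d(FV,S)=24, d(FV,W)=39
step 2: merge (FV,N) at d=17/2, Q=-175; branch lengths FV→25/4, N→9/4; new cluster FNV
  updated: d(FNV,K)=83/4, d(FNV,P)=75/4, d(FNV,S)=87/4, d(FNV,W)=71/4
step 3: merge (FNV,S) at d=87/4, Q=-229/2; branch lengths FNV→29/4, S→29/2; new cluster FNSV
  updated: d(FNSV,K)=29/2, d(FNSV,P)=19/2, d(FNSV,W)=23/2
step 4: merge (FNSV,W) at d=23/2, Q=-44; branch lengths FNSV→27/4, W→19/4; new cluster FNSVW
  updated: d(FNSVW,K)=5, d(FNSVW,P)=11/2
step 5: merge (FNSVW,K) at d=5, Q=-25/2; branch lengths FNSVW→17/4, K→3/4; new cluster FKNSVW
  updated: d(FKNSVW,P)=5/4
step 6: merge (FKNSVW,P) at d=5/4; branch lengths FKNSVW→5/8, P→5/8; new cluster FKNPSVW
final tree: ((((((F:-27/10,V:47/10):25/4,N:9/4):29/4,S:29/2):27/4,W:19/4):17/4,K:3/4):5/8,P:5/8)
total length: 50

50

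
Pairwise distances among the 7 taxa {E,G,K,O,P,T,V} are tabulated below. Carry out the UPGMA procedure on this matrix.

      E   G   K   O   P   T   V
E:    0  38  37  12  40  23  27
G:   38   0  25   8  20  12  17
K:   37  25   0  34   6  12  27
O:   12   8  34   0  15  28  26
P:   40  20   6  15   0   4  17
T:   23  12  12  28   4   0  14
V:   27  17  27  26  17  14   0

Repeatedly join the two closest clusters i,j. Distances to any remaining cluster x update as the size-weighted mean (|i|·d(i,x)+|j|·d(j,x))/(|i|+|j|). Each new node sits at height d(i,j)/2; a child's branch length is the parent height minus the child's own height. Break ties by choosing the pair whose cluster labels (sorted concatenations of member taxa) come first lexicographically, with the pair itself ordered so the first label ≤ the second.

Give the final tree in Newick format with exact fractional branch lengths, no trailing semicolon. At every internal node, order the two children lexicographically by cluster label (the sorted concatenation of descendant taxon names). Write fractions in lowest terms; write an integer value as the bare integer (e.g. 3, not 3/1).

iteration 1: select P,T (d=4); attach at lengths (2, 2); label the merged cluster PT
  updated: d(E,PT)=63/2, d(G,PT)=16, d(K,PT)=9, d(O,PT)=43/2, d(PT,V)=31/2
iteration 2: select G,O (d=8); attach at lengths (4, 4); label the merged cluster GO
  updated: d(E,GO)=25, d(GO,K)=59/2, d(GO,PT)=75/4, d(GO,V)=43/2
iteration 3: select K,PT (d=9); attach at lengths (9/2, 5/2); label the merged cluster KPT
  updated: d(E,KPT)=100/3, d(GO,KPT)=67/3, d(KPT,V)=58/3
iteration 4: select KPT,V (d=58/3); attach at lengths (31/6, 29/3); label the merged cluster KPTV
  updated: d(E,KPTV)=127/4, d(GO,KPTV)=177/8
iteration 5: select GO,KPTV (d=177/8); attach at lengths (113/16, 67/48); label the merged cluster GKOPTV
  updated: d(E,GKOPTV)=59/2
iteration 6: select E,GKOPTV (d=59/2); attach at lengths (59/4, 59/16); label the merged cluster EGKOPTV
final tree: (E:59/4,((G:4,O:4):113/16,((K:9/2,(P:2,T:2):5/2):31/6,V:29/3):67/48):59/16)
total length: 2915/48

(E:59/4,((G:4,O:4):113/16,((K:9/2,(P:2,T:2):5/2):31/6,V:29/3):67/48):59/16)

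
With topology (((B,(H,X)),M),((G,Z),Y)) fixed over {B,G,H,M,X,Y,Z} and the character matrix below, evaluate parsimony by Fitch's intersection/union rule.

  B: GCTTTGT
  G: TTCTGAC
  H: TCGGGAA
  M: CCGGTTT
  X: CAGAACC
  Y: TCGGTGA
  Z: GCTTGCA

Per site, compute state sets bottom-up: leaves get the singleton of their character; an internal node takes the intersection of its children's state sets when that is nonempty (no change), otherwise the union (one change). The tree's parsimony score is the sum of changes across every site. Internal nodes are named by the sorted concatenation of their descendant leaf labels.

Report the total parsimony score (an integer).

HX@0: {T} ∪ {C} = {C,T} (union, +1)
BHX@0: {G} ∪ {C,T} = {C,G,T} (union, +1)
BHMX@0: {C,G,T} ∩ {C} = {C} (intersection, +0)
GZ@0: {T} ∪ {G} = {G,T} (union, +1)
GYZ@0: {G,T} ∩ {T} = {T} (intersection, +0)
BGHMXYZ@0: {C} ∪ {T} = {C,T} (union, +1)
HX@1: {C} ∪ {A} = {A,C} (union, +1)
BHX@1: {C} ∩ {A,C} = {C} (intersection, +0)
BHMX@1: {C} ∩ {C} = {C} (intersection, +0)
GZ@1: {T} ∪ {C} = {C,T} (union, +1)
GYZ@1: {C,T} ∩ {C} = {C} (intersection, +0)
BGHMXYZ@1: {C} ∩ {C} = {C} (intersection, +0)
HX@2: {G} ∩ {G} = {G} (intersection, +0)
BHX@2: {T} ∪ {G} = {G,T} (union, +1)
BHMX@2: {G,T} ∩ {G} = {G} (intersection, +0)
GZ@2: {C} ∪ {T} = {C,T} (union, +1)
GYZ@2: {C,T} ∪ {G} = {C,G,T} (union, +1)
BGHMXYZ@2: {G} ∩ {C,G,T} = {G} (intersection, +0)
HX@3: {G} ∪ {A} = {A,G} (union, +1)
BHX@3: {T} ∪ {A,G} = {A,G,T} (union, +1)
BHMX@3: {A,G,T} ∩ {G} = {G} (intersection, +0)
GZ@3: {T} ∩ {T} = {T} (intersection, +0)
GYZ@3: {T} ∪ {G} = {G,T} (union, +1)
BGHMXYZ@3: {G} ∩ {G,T} = {G} (intersection, +0)
HX@4: {G} ∪ {A} = {A,G} (union, +1)
BHX@4: {T} ∪ {A,G} = {A,G,T} (union, +1)
BHMX@4: {A,G,T} ∩ {T} = {T} (intersection, +0)
GZ@4: {G} ∩ {G} = {G} (intersection, +0)
GYZ@4: {G} ∪ {T} = {G,T} (union, +1)
BGHMXYZ@4: {T} ∩ {G,T} = {T} (intersection, +0)
HX@5: {A} ∪ {C} = {A,C} (union, +1)
BHX@5: {G} ∪ {A,C} = {A,C,G} (union, +1)
BHMX@5: {A,C,G} ∪ {T} = {A,C,G,T} (union, +1)
GZ@5: {A} ∪ {C} = {A,C} (union, +1)
GYZ@5: {A,C} ∪ {G} = {A,C,G} (union, +1)
BGHMXYZ@5: {A,C,G,T} ∩ {A,C,G} = {A,C,G} (intersection, +0)
HX@6: {A} ∪ {C} = {A,C} (union, +1)
BHX@6: {T} ∪ {A,C} = {A,C,T} (union, +1)
BHMX@6: {A,C,T} ∩ {T} = {T} (intersection, +0)
GZ@6: {C} ∪ {A} = {A,C} (union, +1)
GYZ@6: {A,C} ∩ {A} = {A} (intersection, +0)
BGHMXYZ@6: {T} ∪ {A} = {A,T} (union, +1)
per-site changes: [4, 2, 3, 3, 3, 5, 4]; total = 24

24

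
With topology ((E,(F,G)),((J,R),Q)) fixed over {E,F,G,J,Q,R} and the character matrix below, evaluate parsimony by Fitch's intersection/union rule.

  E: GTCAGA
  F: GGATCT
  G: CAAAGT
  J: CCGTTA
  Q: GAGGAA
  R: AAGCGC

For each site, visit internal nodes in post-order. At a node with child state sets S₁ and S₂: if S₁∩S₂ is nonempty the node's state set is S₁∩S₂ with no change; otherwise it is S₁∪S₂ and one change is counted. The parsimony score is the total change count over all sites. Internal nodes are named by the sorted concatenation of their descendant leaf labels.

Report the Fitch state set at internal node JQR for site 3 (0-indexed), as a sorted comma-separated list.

site 0, node FG: F={G} ∪ G={C} → {C,G} (+1)
site 0, node EFG: E={G} ∩ FG={C,G} → {G} (+0)
site 0, node JR: J={C} ∪ R={A} → {A,C} (+1)
site 0, node JQR: JR={A,C} ∪ Q={G} → {A,C,G} (+1)
site 0, node EFGJQR: EFG={G} ∩ JQR={A,C,G} → {G} (+0)
site 1, node FG: F={G} ∪ G={A} → {A,G} (+1)
site 1, node EFG: E={T} ∪ FG={A,G} → {A,G,T} (+1)
site 1, node JR: J={C} ∪ R={A} → {A,C} (+1)
site 1, node JQR: JR={A,C} ∩ Q={A} → {A} (+0)
site 1, node EFGJQR: EFG={A,G,T} ∩ JQR={A} → {A} (+0)
site 2, node FG: F={A} ∩ G={A} → {A} (+0)
site 2, node EFG: E={C} ∪ FG={A} → {A,C} (+1)
site 2, node JR: J={G} ∩ R={G} → {G} (+0)
site 2, node JQR: JR={G} ∩ Q={G} → {G} (+0)
site 2, node EFGJQR: EFG={A,C} ∪ JQR={G} → {A,C,G} (+1)
site 3, node FG: F={T} ∪ G={A} → {A,T} (+1)
site 3, node EFG: E={A} ∩ FG={A,T} → {A} (+0)
site 3, node JR: J={T} ∪ R={C} → {C,T} (+1)
site 3, node JQR: JR={C,T} ∪ Q={G} → {C,G,T} (+1)
site 3, node EFGJQR: EFG={A} ∪ JQR={C,G,T} → {A,C,G,T} (+1)
site 4, node FG: F={C} ∪ G={G} → {C,G} (+1)
site 4, node EFG: E={G} ∩ FG={C,G} → {G} (+0)
site 4, node JR: J={T} ∪ R={G} → {G,T} (+1)
site 4, node JQR: JR={G,T} ∪ Q={A} → {A,G,T} (+1)
site 4, node EFGJQR: EFG={G} ∩ JQR={A,G,T} → {G} (+0)
site 5, node FG: F={T} ∩ G={T} → {T} (+0)
site 5, node EFG: E={A} ∪ FG={T} → {A,T} (+1)
site 5, node JR: J={A} ∪ R={C} → {A,C} (+1)
site 5, node JQR: JR={A,C} ∩ Q={A} → {A} (+0)
site 5, node EFGJQR: EFG={A,T} ∩ JQR={A} → {A} (+0)
per-site changes: [3, 3, 2, 4, 3, 2]; total = 17

C,G,T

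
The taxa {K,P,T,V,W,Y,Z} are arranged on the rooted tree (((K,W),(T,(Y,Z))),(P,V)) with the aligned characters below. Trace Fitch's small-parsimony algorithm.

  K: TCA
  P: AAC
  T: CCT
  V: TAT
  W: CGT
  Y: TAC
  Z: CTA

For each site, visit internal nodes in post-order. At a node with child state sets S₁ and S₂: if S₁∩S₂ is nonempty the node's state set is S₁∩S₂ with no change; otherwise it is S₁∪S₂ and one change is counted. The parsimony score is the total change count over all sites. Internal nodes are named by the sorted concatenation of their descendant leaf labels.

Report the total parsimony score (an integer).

12

KW@0: {T} ∪ {C} = {C,T} (union, +1)
YZ@0: {T} ∪ {C} = {C,T} (union, +1)
TYZ@0: {C} ∩ {C,T} = {C} (intersection, +0)
KTWYZ@0: {C,T} ∩ {C} = {C} (intersection, +0)
PV@0: {A} ∪ {T} = {A,T} (union, +1)
KPTVWYZ@0: {C} ∪ {A,T} = {A,C,T} (union, +1)
KW@1: {C} ∪ {G} = {C,G} (union, +1)
YZ@1: {A} ∪ {T} = {A,T} (union, +1)
TYZ@1: {C} ∪ {A,T} = {A,C,T} (union, +1)
KTWYZ@1: {C,G} ∩ {A,C,T} = {C} (intersection, +0)
PV@1: {A} ∩ {A} = {A} (intersection, +0)
KPTVWYZ@1: {C} ∪ {A} = {A,C} (union, +1)
KW@2: {A} ∪ {T} = {A,T} (union, +1)
YZ@2: {C} ∪ {A} = {A,C} (union, +1)
TYZ@2: {T} ∪ {A,C} = {A,C,T} (union, +1)
KTWYZ@2: {A,T} ∩ {A,C,T} = {A,T} (intersection, +0)
PV@2: {C} ∪ {T} = {C,T} (union, +1)
KPTVWYZ@2: {A,T} ∩ {C,T} = {T} (intersection, +0)
per-site changes: [4, 4, 4]; total = 12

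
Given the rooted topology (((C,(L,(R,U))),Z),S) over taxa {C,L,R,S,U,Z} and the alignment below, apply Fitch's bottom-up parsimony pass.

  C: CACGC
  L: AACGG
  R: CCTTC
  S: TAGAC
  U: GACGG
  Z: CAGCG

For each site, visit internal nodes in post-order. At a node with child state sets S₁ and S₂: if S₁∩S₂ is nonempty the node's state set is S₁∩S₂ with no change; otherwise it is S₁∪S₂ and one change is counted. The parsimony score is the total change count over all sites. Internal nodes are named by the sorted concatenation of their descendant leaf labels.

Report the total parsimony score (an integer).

RU@0: {C} ∪ {G} = {C,G} (union, +1)
LRU@0: {A} ∪ {C,G} = {A,C,G} (union, +1)
CLRU@0: {C} ∩ {A,C,G} = {C} (intersection, +0)
CLRUZ@0: {C} ∩ {C} = {C} (intersection, +0)
CLRSUZ@0: {C} ∪ {T} = {C,T} (union, +1)
RU@1: {C} ∪ {A} = {A,C} (union, +1)
LRU@1: {A} ∩ {A,C} = {A} (intersection, +0)
CLRU@1: {A} ∩ {A} = {A} (intersection, +0)
CLRUZ@1: {A} ∩ {A} = {A} (intersection, +0)
CLRSUZ@1: {A} ∩ {A} = {A} (intersection, +0)
RU@2: {T} ∪ {C} = {C,T} (union, +1)
LRU@2: {C} ∩ {C,T} = {C} (intersection, +0)
CLRU@2: {C} ∩ {C} = {C} (intersection, +0)
CLRUZ@2: {C} ∪ {G} = {C,G} (union, +1)
CLRSUZ@2: {C,G} ∩ {G} = {G} (intersection, +0)
RU@3: {T} ∪ {G} = {G,T} (union, +1)
LRU@3: {G} ∩ {G,T} = {G} (intersection, +0)
CLRU@3: {G} ∩ {G} = {G} (intersection, +0)
CLRUZ@3: {G} ∪ {C} = {C,G} (union, +1)
CLRSUZ@3: {C,G} ∪ {A} = {A,C,G} (union, +1)
RU@4: {C} ∪ {G} = {C,G} (union, +1)
LRU@4: {G} ∩ {C,G} = {G} (intersection, +0)
CLRU@4: {C} ∪ {G} = {C,G} (union, +1)
CLRUZ@4: {C,G} ∩ {G} = {G} (intersection, +0)
CLRSUZ@4: {G} ∪ {C} = {C,G} (union, +1)
per-site changes: [3, 1, 2, 3, 3]; total = 12

12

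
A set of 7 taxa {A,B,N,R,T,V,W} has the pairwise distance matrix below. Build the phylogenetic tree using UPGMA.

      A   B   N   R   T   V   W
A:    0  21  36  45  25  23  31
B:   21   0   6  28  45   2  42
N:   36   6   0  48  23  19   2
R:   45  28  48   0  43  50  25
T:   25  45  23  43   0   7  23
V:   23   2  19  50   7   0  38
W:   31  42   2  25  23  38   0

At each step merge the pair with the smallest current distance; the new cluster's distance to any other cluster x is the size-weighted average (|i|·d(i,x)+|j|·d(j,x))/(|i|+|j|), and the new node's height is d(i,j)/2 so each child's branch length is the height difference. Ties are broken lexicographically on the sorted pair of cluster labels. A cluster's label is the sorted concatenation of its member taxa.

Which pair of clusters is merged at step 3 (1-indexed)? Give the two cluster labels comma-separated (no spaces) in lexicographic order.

step 1: merge (B,V) at d=2; branch lengths B→1, V→1; new cluster BV
  updated: d(A,BV)=22, d(BV,N)=25/2, d(BV,R)=39, d(BV,T)=26, d(BV,W)=40
step 2: merge (N,W) at d=2; branch lengths N→1, W→1; new cluster NW
  updated: d(A,NW)=67/2, d(BV,NW)=105/4, d(NW,R)=73/2, d(NW,T)=23
step 3: merge (A,BV) at d=22; branch lengths A→11, BV→10; new cluster ABV
  updated: d(ABV,NW)=86/3, d(ABV,R)=41, d(ABV,T)=77/3
step 4: merge (NW,T) at d=23; branch lengths NW→21/2, T→23/2; new cluster NTW
  updated: d(ABV,NTW)=83/3, d(NTW,R)=116/3
step 5: merge (ABV,NTW) at d=83/3; branch lengths ABV→17/6, NTW→7/3; new cluster ABNTVW
  updated: d(ABNTVW,R)=239/6
step 6: merge (ABNTVW,R) at d=239/6; branch lengths ABNTVW→73/12, R→239/12; new cluster ABNRTVW
final tree: (((A:11,(B:1,V:1):10):17/6,((N:1,W:1):21/2,T:23/2):7/3):73/12,R:239/12)
total length: 469/6

A,BV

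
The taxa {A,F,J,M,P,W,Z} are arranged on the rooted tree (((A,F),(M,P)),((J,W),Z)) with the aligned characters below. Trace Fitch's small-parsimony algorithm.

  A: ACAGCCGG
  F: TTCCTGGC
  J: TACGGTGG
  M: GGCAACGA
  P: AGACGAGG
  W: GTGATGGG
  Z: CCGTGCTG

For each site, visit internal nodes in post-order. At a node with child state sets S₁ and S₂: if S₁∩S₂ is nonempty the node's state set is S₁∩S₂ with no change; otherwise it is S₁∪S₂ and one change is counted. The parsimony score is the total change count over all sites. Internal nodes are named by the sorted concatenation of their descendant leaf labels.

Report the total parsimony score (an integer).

29

[col 0] AF: children A:{A}, F:{T} ∪→ {A,T}; cost 1
[col 0] MP: children M:{G}, P:{A} ∪→ {A,G}; cost 1
[col 0] AFMP: children AF:{A,T}, MP:{A,G} ∩→ {A}; cost 0
[col 0] JW: children J:{T}, W:{G} ∪→ {G,T}; cost 1
[col 0] JWZ: children JW:{G,T}, Z:{C} ∪→ {C,G,T}; cost 1
[col 0] AFJMPWZ: children AFMP:{A}, JWZ:{C,G,T} ∪→ {A,C,G,T}; cost 1
[col 1] AF: children A:{C}, F:{T} ∪→ {C,T}; cost 1
[col 1] MP: children M:{G}, P:{G} ∩→ {G}; cost 0
[col 1] AFMP: children AF:{C,T}, MP:{G} ∪→ {C,G,T}; cost 1
[col 1] JW: children J:{A}, W:{T} ∪→ {A,T}; cost 1
[col 1] JWZ: children JW:{A,T}, Z:{C} ∪→ {A,C,T}; cost 1
[col 1] AFJMPWZ: children AFMP:{C,G,T}, JWZ:{A,C,T} ∩→ {C,T}; cost 0
[col 2] AF: children A:{A}, F:{C} ∪→ {A,C}; cost 1
[col 2] MP: children M:{C}, P:{A} ∪→ {A,C}; cost 1
[col 2] AFMP: children AF:{A,C}, MP:{A,C} ∩→ {A,C}; cost 0
[col 2] JW: children J:{C}, W:{G} ∪→ {C,G}; cost 1
[col 2] JWZ: children JW:{C,G}, Z:{G} ∩→ {G}; cost 0
[col 2] AFJMPWZ: children AFMP:{A,C}, JWZ:{G} ∪→ {A,C,G}; cost 1
[col 3] AF: children A:{G}, F:{C} ∪→ {C,G}; cost 1
[col 3] MP: children M:{A}, P:{C} ∪→ {A,C}; cost 1
[col 3] AFMP: children AF:{C,G}, MP:{A,C} ∩→ {C}; cost 0
[col 3] JW: children J:{G}, W:{A} ∪→ {A,G}; cost 1
[col 3] JWZ: children JW:{A,G}, Z:{T} ∪→ {A,G,T}; cost 1
[col 3] AFJMPWZ: children AFMP:{C}, JWZ:{A,G,T} ∪→ {A,C,G,T}; cost 1
[col 4] AF: children A:{C}, F:{T} ∪→ {C,T}; cost 1
[col 4] MP: children M:{A}, P:{G} ∪→ {A,G}; cost 1
[col 4] AFMP: children AF:{C,T}, MP:{A,G} ∪→ {A,C,G,T}; cost 1
[col 4] JW: children J:{G}, W:{T} ∪→ {G,T}; cost 1
[col 4] JWZ: children JW:{G,T}, Z:{G} ∩→ {G}; cost 0
[col 4] AFJMPWZ: children AFMP:{A,C,G,T}, JWZ:{G} ∩→ {G}; cost 0
[col 5] AF: children A:{C}, F:{G} ∪→ {C,G}; cost 1
[col 5] MP: children M:{C}, P:{A} ∪→ {A,C}; cost 1
[col 5] AFMP: children AF:{C,G}, MP:{A,C} ∩→ {C}; cost 0
[col 5] JW: children J:{T}, W:{G} ∪→ {G,T}; cost 1
[col 5] JWZ: children JW:{G,T}, Z:{C} ∪→ {C,G,T}; cost 1
[col 5] AFJMPWZ: children AFMP:{C}, JWZ:{C,G,T} ∩→ {C}; cost 0
[col 6] AF: children A:{G}, F:{G} ∩→ {G}; cost 0
[col 6] MP: children M:{G}, P:{G} ∩→ {G}; cost 0
[col 6] AFMP: children AF:{G}, MP:{G} ∩→ {G}; cost 0
[col 6] JW: children J:{G}, W:{G} ∩→ {G}; cost 0
[col 6] JWZ: children JW:{G}, Z:{T} ∪→ {G,T}; cost 1
[col 6] AFJMPWZ: children AFMP:{G}, JWZ:{G,T} ∩→ {G}; cost 0
[col 7] AF: children A:{G}, F:{C} ∪→ {C,G}; cost 1
[col 7] MP: children M:{A}, P:{G} ∪→ {A,G}; cost 1
[col 7] AFMP: children AF:{C,G}, MP:{A,G} ∩→ {G}; cost 0
[col 7] JW: children J:{G}, W:{G} ∩→ {G}; cost 0
[col 7] JWZ: children JW:{G}, Z:{G} ∩→ {G}; cost 0
[col 7] AFJMPWZ: children AFMP:{G}, JWZ:{G} ∩→ {G}; cost 0
per-site changes: [5, 4, 4, 5, 4, 4, 1, 2]; total = 29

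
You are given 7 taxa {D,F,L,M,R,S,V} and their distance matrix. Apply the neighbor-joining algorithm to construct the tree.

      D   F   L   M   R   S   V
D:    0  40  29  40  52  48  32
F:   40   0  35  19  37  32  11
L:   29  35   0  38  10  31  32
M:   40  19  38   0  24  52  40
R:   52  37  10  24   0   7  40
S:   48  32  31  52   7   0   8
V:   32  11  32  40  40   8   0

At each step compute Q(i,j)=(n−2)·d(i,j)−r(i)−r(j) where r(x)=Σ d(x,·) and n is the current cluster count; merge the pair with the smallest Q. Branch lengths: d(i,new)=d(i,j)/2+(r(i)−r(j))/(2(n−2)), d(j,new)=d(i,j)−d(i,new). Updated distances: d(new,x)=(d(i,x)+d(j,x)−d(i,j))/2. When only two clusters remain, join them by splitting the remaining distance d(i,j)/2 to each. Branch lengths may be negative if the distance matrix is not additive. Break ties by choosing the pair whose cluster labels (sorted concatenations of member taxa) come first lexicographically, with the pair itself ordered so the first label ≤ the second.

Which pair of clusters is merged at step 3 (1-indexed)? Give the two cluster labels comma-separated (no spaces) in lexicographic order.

iteration 1: select R,S (d=7, Q=-313); attach at lengths (27/10, 43/10); label the merged cluster RS
  updated: d(D,RS)=93/2, d(F,RS)=31, d(L,RS)=17, d(M,RS)=69/2, d(RS,V)=41/2
iteration 2: select L,RS (d=17, Q=-465/2); attach at lengths (139/16, 133/16); label the merged cluster LRS
  updated: d(D,LRS)=117/4, d(F,LRS)=49/2, d(LRS,M)=111/4, d(LRS,V)=71/4
iteration 3: select F,M (d=19, Q=-657/4); attach at lengths (33/8, 119/8); label the merged cluster FM
  updated: d(D,FM)=61/2, d(FM,LRS)=133/8, d(FM,V)=16
iteration 4: select D,LRS (d=117/4, Q=-775/8); attach at lengths (693/32, 243/32); label the merged cluster DLRS
  updated: d(DLRS,FM)=143/16, d(DLRS,V)=41/4
iteration 5: select DLRS,FM (d=143/16, Q=-563/16); attach at lengths (51/32, 235/32); label the merged cluster DFLMRS
  updated: d(DFLMRS,V)=277/32
iteration 6: select DFLMRS,V (d=277/32); attach at lengths (277/64, 277/64); label the merged cluster DFLMRSV
final tree: (((D:693/32,(L:139/16,(R:27/10,S:43/10):133/16):243/32):51/32,(F:33/8,M:119/8):235/32):277/64,V:277/64)
total length: 2875/32

F,M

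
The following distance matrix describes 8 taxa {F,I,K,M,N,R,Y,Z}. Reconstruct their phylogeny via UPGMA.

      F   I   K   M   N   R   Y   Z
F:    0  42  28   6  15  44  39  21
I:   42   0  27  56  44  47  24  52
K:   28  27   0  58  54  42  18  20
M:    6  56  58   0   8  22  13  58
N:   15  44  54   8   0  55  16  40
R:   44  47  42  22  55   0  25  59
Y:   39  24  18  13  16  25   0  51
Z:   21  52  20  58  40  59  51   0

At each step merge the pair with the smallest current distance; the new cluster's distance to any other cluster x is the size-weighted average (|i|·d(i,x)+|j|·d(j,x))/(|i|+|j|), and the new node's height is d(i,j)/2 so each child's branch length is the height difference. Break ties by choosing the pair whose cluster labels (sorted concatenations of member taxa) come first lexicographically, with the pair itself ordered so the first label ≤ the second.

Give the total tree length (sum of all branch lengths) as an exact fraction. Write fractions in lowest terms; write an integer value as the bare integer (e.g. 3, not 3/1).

897/8

step 1: merge (F,M) at d=6; branch lengths F→3, M→3; new cluster FM
  updated: d(FM,I)=49, d(FM,K)=43, d(FM,N)=23/2, d(FM,R)=33, d(FM,Y)=26, d(FM,Z)=79/2
step 2: merge (FM,N) at d=23/2; branch lengths FM→11/4, N→23/4; new cluster FMN
  updated: d(FMN,I)=142/3, d(FMN,K)=140/3, d(FMN,R)=121/3, d(FMN,Y)=68/3, d(FMN,Z)=119/3
step 3: merge (K,Y) at d=18; branch lengths K→9, Y→9; new cluster KY
  updated: d(FMN,KY)=104/3, d(I,KY)=51/2, d(KY,R)=67/2, d(KY,Z)=71/2
step 4: merge (I,KY) at d=51/2; branch lengths I→51/4, KY→15/4; new cluster IKY
  updated: d(FMN,IKY)=350/9, d(IKY,R)=38, d(IKY,Z)=41
step 5: merge (IKY,R) at d=38; branch lengths IKY→25/4, R→19; new cluster IKRY
  updated: d(FMN,IKRY)=157/4, d(IKRY,Z)=91/2
step 6: merge (FMN,IKRY) at d=157/4; branch lengths FMN→111/8, IKRY→5/8; new cluster FIKMNRY
  updated: d(FIKMNRY,Z)=43
step 7: merge (FIKMNRY,Z) at d=43; branch lengths FIKMNRY→15/8, Z→43/2; new cluster FIKMNRYZ
final tree: ((((F:3,M:3):11/4,N:23/4):111/8,((I:51/4,(K:9,Y:9):15/4):25/4,R:19):5/8):15/8,Z:43/2)
total length: 897/8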